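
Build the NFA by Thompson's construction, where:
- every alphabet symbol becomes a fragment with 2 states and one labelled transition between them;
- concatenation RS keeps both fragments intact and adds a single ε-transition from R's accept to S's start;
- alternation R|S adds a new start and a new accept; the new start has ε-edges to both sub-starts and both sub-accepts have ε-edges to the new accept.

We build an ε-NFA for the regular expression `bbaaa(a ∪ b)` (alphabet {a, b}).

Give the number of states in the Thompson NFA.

16

By structural recursion:
Each of the 7 symbol leaves contributes a 2-state fragment.
  a ∪ b : 6 states
  bbaaa(a ∪ b) : 16 states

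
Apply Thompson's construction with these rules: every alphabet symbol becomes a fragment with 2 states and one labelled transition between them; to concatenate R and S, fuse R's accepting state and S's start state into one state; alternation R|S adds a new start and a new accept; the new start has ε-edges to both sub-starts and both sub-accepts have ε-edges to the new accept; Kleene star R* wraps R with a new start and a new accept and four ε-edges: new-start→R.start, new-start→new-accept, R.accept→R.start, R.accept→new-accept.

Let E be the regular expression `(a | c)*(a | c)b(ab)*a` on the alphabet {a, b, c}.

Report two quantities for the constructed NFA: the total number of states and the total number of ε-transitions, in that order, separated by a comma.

19, 16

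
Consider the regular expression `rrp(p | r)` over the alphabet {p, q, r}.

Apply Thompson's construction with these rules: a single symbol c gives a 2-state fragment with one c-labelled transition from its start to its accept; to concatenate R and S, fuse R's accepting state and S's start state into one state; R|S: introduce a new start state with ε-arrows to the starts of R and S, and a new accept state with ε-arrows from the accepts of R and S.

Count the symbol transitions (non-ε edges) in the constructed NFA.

5

By structural recursion:
Each of the 5 symbol leaves contributes exactly 1 symbol transition.
  p | r : 2 symbol transitions
  rrp(p | r) : 5 symbol transitions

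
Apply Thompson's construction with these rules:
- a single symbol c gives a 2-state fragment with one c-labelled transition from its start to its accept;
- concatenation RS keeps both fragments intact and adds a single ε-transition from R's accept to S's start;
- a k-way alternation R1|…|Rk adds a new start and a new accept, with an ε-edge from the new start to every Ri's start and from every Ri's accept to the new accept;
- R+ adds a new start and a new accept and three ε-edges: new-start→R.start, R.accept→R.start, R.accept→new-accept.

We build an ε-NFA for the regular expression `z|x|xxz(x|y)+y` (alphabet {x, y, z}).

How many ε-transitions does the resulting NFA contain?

17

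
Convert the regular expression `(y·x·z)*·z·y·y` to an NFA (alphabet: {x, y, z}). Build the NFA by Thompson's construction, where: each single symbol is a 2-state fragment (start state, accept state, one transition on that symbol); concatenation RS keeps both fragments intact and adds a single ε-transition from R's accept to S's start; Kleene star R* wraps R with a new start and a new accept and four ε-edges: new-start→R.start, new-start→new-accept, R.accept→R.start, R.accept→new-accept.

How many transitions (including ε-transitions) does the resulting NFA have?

15

Bottom-up over the parse tree:
Each of the 6 symbol leaves contributes 1 transition (1 symbol, 0 ε).
  y·x·z : 5 transitions (3 symbol, 2 ε)
  (y·x·z)* : 9 transitions (3 symbol, 6 ε)
  (y·x·z)*·z·y·y : 15 transitions (6 symbol, 9 ε)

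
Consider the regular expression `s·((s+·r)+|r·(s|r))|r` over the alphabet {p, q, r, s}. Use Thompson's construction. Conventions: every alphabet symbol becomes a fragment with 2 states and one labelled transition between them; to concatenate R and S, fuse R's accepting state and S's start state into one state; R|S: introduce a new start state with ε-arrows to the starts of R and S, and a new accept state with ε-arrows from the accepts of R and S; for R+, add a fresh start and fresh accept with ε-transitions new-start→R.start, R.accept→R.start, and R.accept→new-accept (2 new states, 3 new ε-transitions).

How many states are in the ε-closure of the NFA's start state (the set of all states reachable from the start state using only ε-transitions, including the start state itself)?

3

Work bottom-up. For each fragment F, track |ε-closure(F.start)| and whether F's accept lies in that closure (i.e. whether F accepts ε). A single-symbol fragment has closure size 1 and does not accept ε.
  s+ — |ε-closure| = 1 + 1 = 2 (the body doesn't accept ε, so the new accept is not reached)
  s+·r — |ε-closure| equals the left operand's closure size = 2 (its accept is not ε-reachable, so the closure stops there)
  (s+·r)+ — |ε-closure| = 1 + 2 = 3 (the body doesn't accept ε, so the new accept is not reached)
  s|r — |ε-closure| = 1 + 1 + 1 = 3 (the new accept is not ε-reachable since no branch accepts ε)
  r·(s|r) — |ε-closure| equals the left operand's closure size = 1 (its accept is not ε-reachable, so the closure stops there)
  (s+·r)+|r·(s|r) — new start ε-reaches every alternative's start; none of them accept ε, so the new accept is not reached: |ε-closure| = 1 + 3 + 1 = 5
  s·((s+·r)+|r·(s|r)) — same as the first factor's closure: |ε-closure| = 1
  s·((s+·r)+|r·(s|r))|r — new start ε-reaches every alternative's start; none of them accept ε, so the new accept is not reached: |ε-closure| = 1 + 1 + 1 = 3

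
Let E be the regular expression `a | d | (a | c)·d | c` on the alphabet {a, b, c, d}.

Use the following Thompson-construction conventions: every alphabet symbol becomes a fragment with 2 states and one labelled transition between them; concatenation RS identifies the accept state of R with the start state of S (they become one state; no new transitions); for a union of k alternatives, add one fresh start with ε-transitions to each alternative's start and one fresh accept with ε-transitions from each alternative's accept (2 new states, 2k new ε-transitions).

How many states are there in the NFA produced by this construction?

15

Recursing over subexpressions:
Each of the 6 symbol leaves contributes a 2-state fragment.
  a | c : 6 states
  (a | c)·d : 7 states
  a | d | (a | c)·d | c : 15 states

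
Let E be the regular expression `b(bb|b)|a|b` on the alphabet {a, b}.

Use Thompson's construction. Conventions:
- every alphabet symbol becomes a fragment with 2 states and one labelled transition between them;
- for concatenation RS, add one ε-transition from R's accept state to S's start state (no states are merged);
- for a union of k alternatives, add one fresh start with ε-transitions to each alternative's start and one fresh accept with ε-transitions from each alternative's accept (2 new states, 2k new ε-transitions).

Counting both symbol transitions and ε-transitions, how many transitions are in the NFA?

Building bottom-up:
Each of the 6 symbol leaves contributes 1 transition (1 symbol, 0 ε).
  bb = 3 transitions (2 symbol, 1 ε)
  bb|b = 8 transitions (3 symbol, 5 ε)
  b(bb|b) = 10 transitions (4 symbol, 6 ε)
  b(bb|b)|a|b = 18 transitions (6 symbol, 12 ε)

18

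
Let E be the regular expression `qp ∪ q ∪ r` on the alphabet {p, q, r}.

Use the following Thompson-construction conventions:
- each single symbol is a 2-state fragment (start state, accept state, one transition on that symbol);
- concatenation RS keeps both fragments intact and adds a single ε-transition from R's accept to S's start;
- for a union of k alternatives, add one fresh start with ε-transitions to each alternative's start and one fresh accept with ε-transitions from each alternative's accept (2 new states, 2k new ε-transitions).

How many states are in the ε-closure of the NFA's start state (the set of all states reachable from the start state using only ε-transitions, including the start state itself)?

4

Compute the ε-closure size of each fragment's start state recursively; a symbol fragment's start has no outgoing ε-edge, so its closure is just itself (size 1).
  qp → same as the first factor's closure: |closure| = 1
  qp ∪ q ∪ r → |closure| = 1 + 1 + 1 + 1 = 4 (the new accept is not ε-reachable since no branch accepts ε)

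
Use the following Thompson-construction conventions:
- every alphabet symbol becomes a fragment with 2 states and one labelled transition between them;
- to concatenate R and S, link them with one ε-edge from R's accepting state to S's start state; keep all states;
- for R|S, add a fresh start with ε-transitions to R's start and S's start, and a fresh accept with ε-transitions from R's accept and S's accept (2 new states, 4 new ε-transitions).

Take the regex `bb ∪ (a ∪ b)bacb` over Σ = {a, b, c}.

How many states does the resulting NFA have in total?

20

Building bottom-up:
Each of the 8 symbol leaves contributes a 2-state fragment.
  bb — 4 states
  a ∪ b — 6 states
  (a ∪ b)bacb — 14 states
  bb ∪ (a ∪ b)bacb — 20 states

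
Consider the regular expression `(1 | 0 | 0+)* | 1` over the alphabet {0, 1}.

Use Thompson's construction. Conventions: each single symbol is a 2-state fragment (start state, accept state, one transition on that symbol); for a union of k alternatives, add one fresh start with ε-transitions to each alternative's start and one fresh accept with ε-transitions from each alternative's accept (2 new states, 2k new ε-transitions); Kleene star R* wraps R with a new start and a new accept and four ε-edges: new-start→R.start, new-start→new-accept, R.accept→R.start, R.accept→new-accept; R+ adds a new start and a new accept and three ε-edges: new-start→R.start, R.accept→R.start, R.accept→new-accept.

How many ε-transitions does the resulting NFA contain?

17

Bottom-up over the parse tree:
Each of the 4 symbol leaves contributes 0 ε-transitions.
  0+ → 3 ε-transitions
  1 | 0 | 0+ → 9 ε-transitions
  (1 | 0 | 0+)* → 13 ε-transitions
  (1 | 0 | 0+)* | 1 → 17 ε-transitions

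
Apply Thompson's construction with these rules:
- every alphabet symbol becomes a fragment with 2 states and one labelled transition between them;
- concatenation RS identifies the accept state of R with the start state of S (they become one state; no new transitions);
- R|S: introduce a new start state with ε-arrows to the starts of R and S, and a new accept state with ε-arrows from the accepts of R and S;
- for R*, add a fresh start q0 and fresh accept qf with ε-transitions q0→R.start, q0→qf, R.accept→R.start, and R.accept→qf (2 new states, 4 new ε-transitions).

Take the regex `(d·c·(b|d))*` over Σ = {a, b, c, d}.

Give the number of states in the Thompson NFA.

Recursing over subexpressions:
Each of the 4 symbol leaves contributes a 2-state fragment.
  b|d → 6 states
  d·c·(b|d) → 8 states
  (d·c·(b|d))* → 10 states

10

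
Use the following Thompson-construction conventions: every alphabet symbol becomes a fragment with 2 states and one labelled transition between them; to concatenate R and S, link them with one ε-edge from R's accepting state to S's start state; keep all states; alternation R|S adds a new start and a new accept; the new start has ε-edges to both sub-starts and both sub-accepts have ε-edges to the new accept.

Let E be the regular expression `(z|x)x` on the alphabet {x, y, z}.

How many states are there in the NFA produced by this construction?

8

Bottom-up over the parse tree:
Each of the 3 symbol leaves contributes a 2-state fragment.
  z|x : 6 states
  (z|x)x : 8 states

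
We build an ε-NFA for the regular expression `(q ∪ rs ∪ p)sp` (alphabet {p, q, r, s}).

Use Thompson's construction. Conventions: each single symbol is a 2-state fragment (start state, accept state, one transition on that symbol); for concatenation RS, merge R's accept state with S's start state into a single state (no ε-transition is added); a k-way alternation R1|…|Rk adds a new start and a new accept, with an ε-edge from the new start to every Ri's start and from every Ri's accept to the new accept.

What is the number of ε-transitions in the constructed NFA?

6

By structural recursion:
Each of the 6 symbol leaves contributes 0 ε-transitions.
  rs — 0 ε-transitions
  q ∪ rs ∪ p — 6 ε-transitions
  (q ∪ rs ∪ p)sp — 6 ε-transitions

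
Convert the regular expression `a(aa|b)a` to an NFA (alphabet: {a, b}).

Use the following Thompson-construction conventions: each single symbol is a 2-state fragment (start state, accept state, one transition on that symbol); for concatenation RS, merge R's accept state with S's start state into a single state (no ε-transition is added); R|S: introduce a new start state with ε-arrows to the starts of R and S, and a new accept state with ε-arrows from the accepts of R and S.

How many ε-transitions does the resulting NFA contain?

4

Building bottom-up:
Each of the 5 symbol leaves contributes 0 ε-transitions.
  aa : 0 ε-transitions
  aa|b : 4 ε-transitions
  a(aa|b)a : 4 ε-transitions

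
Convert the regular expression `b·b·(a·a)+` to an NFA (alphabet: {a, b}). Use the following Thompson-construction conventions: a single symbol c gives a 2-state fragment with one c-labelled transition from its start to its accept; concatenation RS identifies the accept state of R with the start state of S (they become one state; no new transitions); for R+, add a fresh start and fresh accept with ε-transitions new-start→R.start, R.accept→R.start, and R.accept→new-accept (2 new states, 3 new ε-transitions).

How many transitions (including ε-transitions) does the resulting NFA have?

Per subexpression:
Each of the 4 symbol leaves contributes 1 transition (1 symbol, 0 ε).
  a·a = 2 transitions (2 symbol, 0 ε)
  (a·a)+ = 5 transitions (2 symbol, 3 ε)
  b·b·(a·a)+ = 7 transitions (4 symbol, 3 ε)

7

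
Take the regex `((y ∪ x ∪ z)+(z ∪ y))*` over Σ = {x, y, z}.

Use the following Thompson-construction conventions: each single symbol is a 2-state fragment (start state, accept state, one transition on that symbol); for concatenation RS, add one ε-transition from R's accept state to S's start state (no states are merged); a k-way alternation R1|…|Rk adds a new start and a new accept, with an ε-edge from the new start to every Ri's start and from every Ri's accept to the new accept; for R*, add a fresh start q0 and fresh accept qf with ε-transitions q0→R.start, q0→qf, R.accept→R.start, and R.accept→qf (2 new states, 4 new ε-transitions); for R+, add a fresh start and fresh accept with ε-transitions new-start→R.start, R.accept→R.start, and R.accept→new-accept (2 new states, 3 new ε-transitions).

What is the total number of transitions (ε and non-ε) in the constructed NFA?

Bottom-up over the parse tree:
Each of the 5 symbol leaves contributes 1 transition (1 symbol, 0 ε).
  y ∪ x ∪ z — 9 transitions (3 symbol, 6 ε)
  (y ∪ x ∪ z)+ — 12 transitions (3 symbol, 9 ε)
  z ∪ y — 6 transitions (2 symbol, 4 ε)
  (y ∪ x ∪ z)+(z ∪ y) — 19 transitions (5 symbol, 14 ε)
  ((y ∪ x ∪ z)+(z ∪ y))* — 23 transitions (5 symbol, 18 ε)

23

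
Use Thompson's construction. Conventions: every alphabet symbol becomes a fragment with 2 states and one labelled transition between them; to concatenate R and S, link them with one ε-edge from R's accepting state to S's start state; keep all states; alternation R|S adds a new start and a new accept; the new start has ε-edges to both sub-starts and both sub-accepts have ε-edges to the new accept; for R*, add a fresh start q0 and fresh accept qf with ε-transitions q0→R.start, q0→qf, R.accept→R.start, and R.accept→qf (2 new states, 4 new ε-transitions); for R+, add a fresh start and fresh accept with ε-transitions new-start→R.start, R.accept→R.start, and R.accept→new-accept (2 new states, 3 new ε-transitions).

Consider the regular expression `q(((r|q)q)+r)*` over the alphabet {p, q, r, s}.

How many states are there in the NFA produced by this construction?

By structural recursion:
Each of the 5 symbol leaves contributes a 2-state fragment.
  r|q : 6 states
  (r|q)q : 8 states
  ((r|q)q)+ : 10 states
  ((r|q)q)+r : 12 states
  (((r|q)q)+r)* : 14 states
  q(((r|q)q)+r)* : 16 states

16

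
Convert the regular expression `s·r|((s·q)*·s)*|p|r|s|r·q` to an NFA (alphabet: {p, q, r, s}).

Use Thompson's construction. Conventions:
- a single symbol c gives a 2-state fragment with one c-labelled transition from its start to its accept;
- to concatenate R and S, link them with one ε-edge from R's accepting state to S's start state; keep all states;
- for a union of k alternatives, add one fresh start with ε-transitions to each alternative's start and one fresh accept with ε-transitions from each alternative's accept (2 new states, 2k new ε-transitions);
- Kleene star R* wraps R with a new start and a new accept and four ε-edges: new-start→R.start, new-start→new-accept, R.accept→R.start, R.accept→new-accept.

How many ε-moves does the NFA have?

Bottom-up over the parse tree:
Each of the 10 symbol leaves contributes 0 ε-transitions.
  s·r = 1 ε-transition
  s·q = 1 ε-transition
  (s·q)* = 5 ε-transitions
  (s·q)*·s = 6 ε-transitions
  ((s·q)*·s)* = 10 ε-transitions
  r·q = 1 ε-transition
  s·r|((s·q)*·s)*|p|r|s|r·q = 24 ε-transitions

24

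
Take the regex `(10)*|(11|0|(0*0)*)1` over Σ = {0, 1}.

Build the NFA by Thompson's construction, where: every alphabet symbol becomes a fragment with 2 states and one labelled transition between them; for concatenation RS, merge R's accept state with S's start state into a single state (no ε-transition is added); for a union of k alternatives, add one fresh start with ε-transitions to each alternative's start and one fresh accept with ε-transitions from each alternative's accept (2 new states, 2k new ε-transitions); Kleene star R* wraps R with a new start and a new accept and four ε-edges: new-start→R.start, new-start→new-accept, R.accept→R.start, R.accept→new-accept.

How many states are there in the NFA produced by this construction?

Recursing over subexpressions:
Each of the 8 symbol leaves contributes a 2-state fragment.
  10 = 3 states
  (10)* = 5 states
  11 = 3 states
  0* = 4 states
  0*0 = 5 states
  (0*0)* = 7 states
  11|0|(0*0)* = 14 states
  (11|0|(0*0)*)1 = 15 states
  (10)*|(11|0|(0*0)*)1 = 22 states

22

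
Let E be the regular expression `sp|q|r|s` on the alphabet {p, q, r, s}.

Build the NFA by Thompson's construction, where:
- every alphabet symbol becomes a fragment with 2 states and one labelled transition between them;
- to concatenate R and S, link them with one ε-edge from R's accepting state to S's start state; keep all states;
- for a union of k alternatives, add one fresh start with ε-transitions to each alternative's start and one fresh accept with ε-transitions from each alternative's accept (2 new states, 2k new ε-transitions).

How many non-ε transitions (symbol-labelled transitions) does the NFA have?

Building bottom-up:
Each of the 5 symbol leaves contributes exactly 1 symbol transition.
  sp — 2 symbol transitions
  sp|q|r|s — 5 symbol transitions

5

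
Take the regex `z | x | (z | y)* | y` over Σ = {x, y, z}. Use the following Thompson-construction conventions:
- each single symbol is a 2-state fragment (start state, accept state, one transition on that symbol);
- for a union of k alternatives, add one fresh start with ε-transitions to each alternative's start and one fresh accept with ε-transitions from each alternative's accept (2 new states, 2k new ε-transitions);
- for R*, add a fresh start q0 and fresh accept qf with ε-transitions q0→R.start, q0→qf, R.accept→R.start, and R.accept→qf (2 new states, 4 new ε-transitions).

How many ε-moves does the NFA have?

16

By structural recursion:
Each of the 5 symbol leaves contributes 0 ε-transitions.
  z | y : 4 ε-transitions
  (z | y)* : 8 ε-transitions
  z | x | (z | y)* | y : 16 ε-transitions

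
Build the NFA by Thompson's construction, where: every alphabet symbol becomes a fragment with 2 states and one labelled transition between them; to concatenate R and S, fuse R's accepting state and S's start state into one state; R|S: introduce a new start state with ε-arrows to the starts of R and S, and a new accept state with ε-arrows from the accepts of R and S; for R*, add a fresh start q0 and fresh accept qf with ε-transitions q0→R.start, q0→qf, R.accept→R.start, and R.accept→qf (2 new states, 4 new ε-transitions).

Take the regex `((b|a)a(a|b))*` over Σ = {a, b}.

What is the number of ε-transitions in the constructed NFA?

Recursing over subexpressions:
Each of the 5 symbol leaves contributes 0 ε-transitions.
  b|a → 4 ε-transitions
  a|b → 4 ε-transitions
  (b|a)a(a|b) → 8 ε-transitions
  ((b|a)a(a|b))* → 12 ε-transitions

12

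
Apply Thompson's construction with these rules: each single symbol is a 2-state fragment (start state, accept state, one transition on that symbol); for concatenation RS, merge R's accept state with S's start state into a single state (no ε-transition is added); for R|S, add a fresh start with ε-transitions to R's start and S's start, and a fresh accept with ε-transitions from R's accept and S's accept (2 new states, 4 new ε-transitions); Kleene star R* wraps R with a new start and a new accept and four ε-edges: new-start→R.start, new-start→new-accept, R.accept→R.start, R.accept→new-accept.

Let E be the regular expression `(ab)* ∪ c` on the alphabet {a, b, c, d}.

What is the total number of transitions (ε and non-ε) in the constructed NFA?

11

Bottom-up over the parse tree:
Each of the 3 symbol leaves contributes 1 transition (1 symbol, 0 ε).
  ab → 2 transitions (2 symbol, 0 ε)
  (ab)* → 6 transitions (2 symbol, 4 ε)
  (ab)* ∪ c → 11 transitions (3 symbol, 8 ε)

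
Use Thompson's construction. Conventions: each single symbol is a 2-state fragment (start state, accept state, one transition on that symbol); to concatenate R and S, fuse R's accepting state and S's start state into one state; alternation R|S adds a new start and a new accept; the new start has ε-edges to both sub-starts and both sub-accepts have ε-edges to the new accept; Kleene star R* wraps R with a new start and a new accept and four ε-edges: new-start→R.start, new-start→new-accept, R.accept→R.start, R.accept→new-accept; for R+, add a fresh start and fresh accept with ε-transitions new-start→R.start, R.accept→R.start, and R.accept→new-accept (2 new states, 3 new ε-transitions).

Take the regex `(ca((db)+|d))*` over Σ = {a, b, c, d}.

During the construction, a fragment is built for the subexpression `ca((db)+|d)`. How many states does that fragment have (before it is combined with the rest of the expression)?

Fragment for `ca((db)+|d)`:
Each of the 5 symbol leaves contributes a 2-state fragment.
  db : 3 states
  (db)+ : 5 states
  (db)+|d : 9 states
  ca((db)+|d) : 11 states

11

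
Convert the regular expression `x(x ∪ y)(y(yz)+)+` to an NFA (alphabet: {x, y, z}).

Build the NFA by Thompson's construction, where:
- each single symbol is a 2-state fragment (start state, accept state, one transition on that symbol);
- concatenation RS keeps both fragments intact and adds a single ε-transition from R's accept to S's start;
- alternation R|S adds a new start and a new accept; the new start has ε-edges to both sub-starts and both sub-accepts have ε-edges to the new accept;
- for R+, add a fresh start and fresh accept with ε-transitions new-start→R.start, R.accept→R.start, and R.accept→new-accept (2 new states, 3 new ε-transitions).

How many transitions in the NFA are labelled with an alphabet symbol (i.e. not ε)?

Building bottom-up:
Each of the 6 symbol leaves contributes exactly 1 symbol transition.
  x ∪ y — 2 symbol transitions
  yz — 2 symbol transitions
  (yz)+ — 2 symbol transitions
  y(yz)+ — 3 symbol transitions
  (y(yz)+)+ — 3 symbol transitions
  x(x ∪ y)(y(yz)+)+ — 6 symbol transitions

6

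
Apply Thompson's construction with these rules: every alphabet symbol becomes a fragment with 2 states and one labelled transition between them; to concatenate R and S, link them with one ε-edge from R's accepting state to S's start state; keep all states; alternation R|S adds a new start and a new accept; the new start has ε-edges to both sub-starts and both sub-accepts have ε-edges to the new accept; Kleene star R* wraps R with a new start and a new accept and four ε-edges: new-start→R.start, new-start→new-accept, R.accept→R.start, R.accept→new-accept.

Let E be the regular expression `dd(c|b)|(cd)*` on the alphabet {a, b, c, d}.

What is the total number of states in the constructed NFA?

18

By structural recursion:
Each of the 6 symbol leaves contributes a 2-state fragment.
  c|b = 6 states
  dd(c|b) = 10 states
  cd = 4 states
  (cd)* = 6 states
  dd(c|b)|(cd)* = 18 states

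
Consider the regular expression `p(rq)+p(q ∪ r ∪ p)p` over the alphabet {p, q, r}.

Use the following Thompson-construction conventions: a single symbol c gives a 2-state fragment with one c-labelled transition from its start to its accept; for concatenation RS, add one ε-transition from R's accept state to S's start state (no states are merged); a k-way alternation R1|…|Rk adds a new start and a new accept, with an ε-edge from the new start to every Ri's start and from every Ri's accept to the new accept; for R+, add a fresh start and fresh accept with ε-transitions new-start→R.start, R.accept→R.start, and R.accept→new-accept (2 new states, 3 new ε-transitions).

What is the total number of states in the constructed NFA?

Bottom-up over the parse tree:
Each of the 8 symbol leaves contributes a 2-state fragment.
  rq = 4 states
  (rq)+ = 6 states
  q ∪ r ∪ p = 8 states
  p(rq)+p(q ∪ r ∪ p)p = 20 states

20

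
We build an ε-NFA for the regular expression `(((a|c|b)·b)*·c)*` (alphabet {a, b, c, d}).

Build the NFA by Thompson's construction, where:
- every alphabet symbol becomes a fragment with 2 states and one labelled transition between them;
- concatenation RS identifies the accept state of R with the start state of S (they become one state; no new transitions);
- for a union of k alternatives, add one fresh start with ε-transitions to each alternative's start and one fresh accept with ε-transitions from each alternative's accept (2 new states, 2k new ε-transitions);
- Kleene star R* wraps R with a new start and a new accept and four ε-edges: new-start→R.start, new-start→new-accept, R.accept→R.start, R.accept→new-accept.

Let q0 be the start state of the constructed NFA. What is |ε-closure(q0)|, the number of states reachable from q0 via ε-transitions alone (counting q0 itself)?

Let C(F) = |ε-closure(F.start)| within fragment F, and note whether F accepts ε. Symbol fragments have C = 1 and do not accept ε. Then:
  a|c|b : new start ε-reaches every alternative's start; none of them accept ε, so the new accept is not reached: C = 1 + 1 + 1 + 1 = 4
  (a|c|b)·b : C equals the left operand's closure size = 4 (its accept is not ε-reachable, so the closure stops there)
  ((a|c|b)·b)* : C = 1 (new start) + 4 (body) + 1 (new accept) = 6
  ((a|c|b)·b)*·c : C = 6 + (1−1) = 6 (closure spills across the concat boundary because the left factor accepts ε)
  (((a|c|b)·b)*·c)* : new start has ε-edges to the inner start and to the new accept, so C = 2 + 6 = 8

8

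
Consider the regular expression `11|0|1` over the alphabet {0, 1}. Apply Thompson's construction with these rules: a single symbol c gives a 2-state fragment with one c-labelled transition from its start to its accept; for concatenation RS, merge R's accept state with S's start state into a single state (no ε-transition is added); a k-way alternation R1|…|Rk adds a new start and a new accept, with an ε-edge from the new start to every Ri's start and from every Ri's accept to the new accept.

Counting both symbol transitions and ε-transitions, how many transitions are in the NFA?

10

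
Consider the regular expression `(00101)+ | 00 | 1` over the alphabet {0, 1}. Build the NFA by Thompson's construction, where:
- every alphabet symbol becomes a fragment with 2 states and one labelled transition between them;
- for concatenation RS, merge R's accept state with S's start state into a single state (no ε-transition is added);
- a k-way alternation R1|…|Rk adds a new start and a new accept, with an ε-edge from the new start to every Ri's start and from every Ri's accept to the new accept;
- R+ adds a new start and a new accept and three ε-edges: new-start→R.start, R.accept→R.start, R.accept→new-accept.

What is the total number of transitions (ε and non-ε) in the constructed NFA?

By structural recursion:
Each of the 8 symbol leaves contributes 1 transition (1 symbol, 0 ε).
  00101 : 5 transitions (5 symbol, 0 ε)
  (00101)+ : 8 transitions (5 symbol, 3 ε)
  00 : 2 transitions (2 symbol, 0 ε)
  (00101)+ | 00 | 1 : 17 transitions (8 symbol, 9 ε)

17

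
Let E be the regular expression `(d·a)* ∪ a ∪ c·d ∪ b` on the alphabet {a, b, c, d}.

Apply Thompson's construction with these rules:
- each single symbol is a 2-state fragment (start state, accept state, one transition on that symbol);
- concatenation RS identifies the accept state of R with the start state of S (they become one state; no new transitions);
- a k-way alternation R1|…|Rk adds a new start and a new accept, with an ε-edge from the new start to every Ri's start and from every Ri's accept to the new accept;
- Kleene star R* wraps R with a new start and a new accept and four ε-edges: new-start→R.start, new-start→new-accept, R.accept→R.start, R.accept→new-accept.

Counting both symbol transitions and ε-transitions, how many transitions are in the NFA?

Per subexpression:
Each of the 6 symbol leaves contributes 1 transition (1 symbol, 0 ε).
  d·a : 2 transitions (2 symbol, 0 ε)
  (d·a)* : 6 transitions (2 symbol, 4 ε)
  c·d : 2 transitions (2 symbol, 0 ε)
  (d·a)* ∪ a ∪ c·d ∪ b : 18 transitions (6 symbol, 12 ε)

18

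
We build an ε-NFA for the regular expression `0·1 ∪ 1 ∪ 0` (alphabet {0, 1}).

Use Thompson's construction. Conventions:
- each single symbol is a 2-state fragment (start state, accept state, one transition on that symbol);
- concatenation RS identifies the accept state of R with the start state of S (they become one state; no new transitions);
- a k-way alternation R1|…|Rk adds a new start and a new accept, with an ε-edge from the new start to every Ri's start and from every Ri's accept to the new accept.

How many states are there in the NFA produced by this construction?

9

By structural recursion:
Each of the 4 symbol leaves contributes a 2-state fragment.
  0·1 — 3 states
  0·1 ∪ 1 ∪ 0 — 9 states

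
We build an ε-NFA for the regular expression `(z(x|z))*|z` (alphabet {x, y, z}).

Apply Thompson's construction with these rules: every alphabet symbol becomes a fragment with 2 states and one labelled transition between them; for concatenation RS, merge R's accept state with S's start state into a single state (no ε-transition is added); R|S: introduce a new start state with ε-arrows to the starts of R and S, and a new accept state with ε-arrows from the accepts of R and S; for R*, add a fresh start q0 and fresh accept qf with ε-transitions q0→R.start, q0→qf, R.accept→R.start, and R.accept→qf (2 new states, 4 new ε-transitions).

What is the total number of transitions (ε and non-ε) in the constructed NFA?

16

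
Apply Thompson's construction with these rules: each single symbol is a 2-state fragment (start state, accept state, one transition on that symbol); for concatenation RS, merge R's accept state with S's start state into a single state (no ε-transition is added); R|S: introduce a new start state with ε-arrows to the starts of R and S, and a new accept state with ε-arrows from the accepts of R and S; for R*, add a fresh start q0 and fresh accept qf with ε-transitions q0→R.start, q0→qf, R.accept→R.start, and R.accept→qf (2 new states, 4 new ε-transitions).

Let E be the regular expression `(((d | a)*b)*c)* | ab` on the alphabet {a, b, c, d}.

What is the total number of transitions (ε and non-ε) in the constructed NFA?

26

Building bottom-up:
Each of the 6 symbol leaves contributes 1 transition (1 symbol, 0 ε).
  d | a = 6 transitions (2 symbol, 4 ε)
  (d | a)* = 10 transitions (2 symbol, 8 ε)
  (d | a)*b = 11 transitions (3 symbol, 8 ε)
  ((d | a)*b)* = 15 transitions (3 symbol, 12 ε)
  ((d | a)*b)*c = 16 transitions (4 symbol, 12 ε)
  (((d | a)*b)*c)* = 20 transitions (4 symbol, 16 ε)
  ab = 2 transitions (2 symbol, 0 ε)
  (((d | a)*b)*c)* | ab = 26 transitions (6 symbol, 20 ε)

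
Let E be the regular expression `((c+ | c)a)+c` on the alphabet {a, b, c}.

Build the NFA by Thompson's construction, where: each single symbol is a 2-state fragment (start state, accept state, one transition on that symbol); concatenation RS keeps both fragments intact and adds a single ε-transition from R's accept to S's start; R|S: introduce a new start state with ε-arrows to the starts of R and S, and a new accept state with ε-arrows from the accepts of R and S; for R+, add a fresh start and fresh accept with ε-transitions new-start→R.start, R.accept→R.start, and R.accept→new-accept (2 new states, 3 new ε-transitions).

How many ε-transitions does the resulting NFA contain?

Building bottom-up:
Each of the 4 symbol leaves contributes 0 ε-transitions.
  c+ : 3 ε-transitions
  c+ | c : 7 ε-transitions
  (c+ | c)a : 8 ε-transitions
  ((c+ | c)a)+ : 11 ε-transitions
  ((c+ | c)a)+c : 12 ε-transitions

12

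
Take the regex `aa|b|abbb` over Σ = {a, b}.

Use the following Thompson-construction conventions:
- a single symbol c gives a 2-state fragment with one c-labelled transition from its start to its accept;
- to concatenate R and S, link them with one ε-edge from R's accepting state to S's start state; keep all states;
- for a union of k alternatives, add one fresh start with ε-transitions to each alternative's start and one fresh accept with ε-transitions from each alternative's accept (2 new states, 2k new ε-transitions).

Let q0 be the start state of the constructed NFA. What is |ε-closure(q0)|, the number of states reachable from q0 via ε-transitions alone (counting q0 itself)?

4

Work bottom-up. For each fragment F, track |ε-closure(F.start)| and whether F's accept lies in that closure (i.e. whether F accepts ε). A single-symbol fragment has closure size 1 and does not accept ε.
  aa — same as the first factor's closure: |closure| = 1
  abbb — same as the first factor's closure: |closure| = 1
  aa|b|abbb — |closure| = 1 + 1 + 1 + 1 = 4 (the new accept is not ε-reachable since no branch accepts ε)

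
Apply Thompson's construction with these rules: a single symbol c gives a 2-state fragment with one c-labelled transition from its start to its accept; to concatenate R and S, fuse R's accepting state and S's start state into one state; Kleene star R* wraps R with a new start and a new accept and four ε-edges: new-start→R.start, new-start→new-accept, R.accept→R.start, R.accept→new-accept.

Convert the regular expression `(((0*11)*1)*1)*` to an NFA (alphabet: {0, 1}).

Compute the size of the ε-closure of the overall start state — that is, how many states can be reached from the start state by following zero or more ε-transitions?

9

Compute the ε-closure size of each fragment's start state recursively; a symbol fragment's start has no outgoing ε-edge, so its closure is just itself (size 1).
  0* — new start has ε-edges to the inner start and to the new accept, so |ε-closure| = 2 + 1 = 3
  0*11 — the left operand accepts ε, so the closure extends into the next operand (the shared merged state is already counted); |ε-closure| = 3 + (1−1) = 3
  (0*11)* — |ε-closure| = 1 (new start) + 3 (body) + 1 (new accept) = 5
  (0*11)*1 — the left operand accepts ε, so the closure extends into the next operand (the shared merged state is already counted); |ε-closure| = 5 + (1−1) = 5
  ((0*11)*1)* — the star's fresh start ε-reaches both the body's start and the fresh accept: |ε-closure| = 2 + 5 = 7
  ((0*11)*1)*1 — |ε-closure| = 7 + (1−1) = 7 (closure spills across the concat boundary because the left factor accepts ε)
  (((0*11)*1)*1)* — |ε-closure| = 1 (new start) + 7 (body) + 1 (new accept) = 9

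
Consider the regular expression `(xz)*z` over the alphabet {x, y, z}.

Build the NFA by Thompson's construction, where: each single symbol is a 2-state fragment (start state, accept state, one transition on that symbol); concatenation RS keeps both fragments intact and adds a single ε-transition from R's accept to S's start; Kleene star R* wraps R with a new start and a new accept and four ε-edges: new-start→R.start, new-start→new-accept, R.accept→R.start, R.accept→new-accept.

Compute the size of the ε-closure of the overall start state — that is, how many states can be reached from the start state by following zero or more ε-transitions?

4

Compute the ε-closure size of each fragment's start state recursively; a symbol fragment's start has no outgoing ε-edge, so its closure is just itself (size 1).
  xz — C equals the left operand's closure size = 1 (its accept is not ε-reachable, so the closure stops there)
  (xz)* — new start has ε-edges to the inner start and to the new accept, so C = 2 + 1 = 3
  (xz)*z — the left operand accepts ε, so the closure extends into the next operand (via the concat ε-link); C = 3 + 1 = 4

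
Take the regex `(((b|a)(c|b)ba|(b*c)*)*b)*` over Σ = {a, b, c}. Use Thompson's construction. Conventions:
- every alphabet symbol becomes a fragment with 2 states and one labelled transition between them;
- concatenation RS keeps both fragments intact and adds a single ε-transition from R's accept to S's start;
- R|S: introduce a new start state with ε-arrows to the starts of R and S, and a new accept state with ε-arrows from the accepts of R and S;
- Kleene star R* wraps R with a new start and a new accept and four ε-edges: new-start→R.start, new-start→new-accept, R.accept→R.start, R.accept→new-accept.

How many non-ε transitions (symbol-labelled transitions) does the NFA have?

Bottom-up over the parse tree:
Each of the 9 symbol leaves contributes exactly 1 symbol transition.
  b|a : 2 symbol transitions
  c|b : 2 symbol transitions
  (b|a)(c|b)ba : 6 symbol transitions
  b* : 1 symbol transition
  b*c : 2 symbol transitions
  (b*c)* : 2 symbol transitions
  (b|a)(c|b)ba|(b*c)* : 8 symbol transitions
  ((b|a)(c|b)ba|(b*c)*)* : 8 symbol transitions
  ((b|a)(c|b)ba|(b*c)*)*b : 9 symbol transitions
  (((b|a)(c|b)ba|(b*c)*)*b)* : 9 symbol transitions

9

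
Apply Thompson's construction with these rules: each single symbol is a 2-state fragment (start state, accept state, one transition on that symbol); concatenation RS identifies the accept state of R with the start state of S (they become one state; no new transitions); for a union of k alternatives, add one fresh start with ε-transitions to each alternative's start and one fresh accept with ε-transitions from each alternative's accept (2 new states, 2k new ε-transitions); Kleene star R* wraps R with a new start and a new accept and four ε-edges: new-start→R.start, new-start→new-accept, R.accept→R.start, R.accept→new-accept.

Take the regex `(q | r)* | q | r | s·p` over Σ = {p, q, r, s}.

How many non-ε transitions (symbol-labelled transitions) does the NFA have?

Building bottom-up:
Each of the 6 symbol leaves contributes exactly 1 symbol transition.
  q | r : 2 symbol transitions
  (q | r)* : 2 symbol transitions
  s·p : 2 symbol transitions
  (q | r)* | q | r | s·p : 6 symbol transitions

6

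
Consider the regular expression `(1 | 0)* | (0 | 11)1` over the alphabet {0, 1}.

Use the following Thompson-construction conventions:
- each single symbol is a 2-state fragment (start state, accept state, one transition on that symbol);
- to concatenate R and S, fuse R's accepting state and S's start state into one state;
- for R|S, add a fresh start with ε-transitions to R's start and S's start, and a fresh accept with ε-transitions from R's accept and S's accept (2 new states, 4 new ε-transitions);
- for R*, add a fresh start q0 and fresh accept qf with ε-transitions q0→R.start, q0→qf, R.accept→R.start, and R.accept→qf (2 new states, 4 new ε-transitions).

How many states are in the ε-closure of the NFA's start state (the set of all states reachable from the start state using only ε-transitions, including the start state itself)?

10

Work bottom-up. For each fragment F, track |ε-closure(F.start)| and whether F's accept lies in that closure (i.e. whether F accepts ε). A single-symbol fragment has closure size 1 and does not accept ε.
  1 | 0 — new start ε-reaches every alternative's start; none of them accept ε, so the new accept is not reached: |closure| = 1 + 1 + 1 = 3
  (1 | 0)* — |closure| = 1 (new start) + 3 (body) + 1 (new accept) = 5
  11 — same as the first factor's closure: |closure| = 1
  0 | 11 — |closure| = 1 + 1 + 1 = 3 (the new accept is not ε-reachable since no branch accepts ε)
  (0 | 11)1 — same as the first factor's closure: |closure| = 3
  (1 | 0)* | (0 | 11)1 — new start ε-reaches every alternative's start; at least one alternative accepts ε, so the union's new accept is reached too: |closure| = 1 + 5 + 3 + 1 = 10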